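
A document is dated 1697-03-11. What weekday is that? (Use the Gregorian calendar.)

Doomsday rule: the anchor day for the 1600s is Tuesday. For year 97: 97÷12 = 8 r 1, and 1÷4 = 0, so 8+1+0 = 9.
Tuesday + 9 ≡ Thursday — that's 1697's doomsday.
In March the doomsday date is Mar 14.
Mar 11 is 3 days before Mar 14; 3 mod 7 = 3, so Thursday − 3 = Monday.

Monday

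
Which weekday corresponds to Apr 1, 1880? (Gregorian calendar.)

Doomsday rule: the anchor day for the 1800s is Friday. For year 80: 80÷12 = 6 r 8, and 8÷4 = 2, so 6+8+2 = 16.
Friday + 16 ≡ Sunday — that's 1880's doomsday.
In April the doomsday date is Apr 4.
Apr 1 is 3 days before Apr 4; 3 mod 7 = 3, so Sunday − 3 = Thursday.

Thursday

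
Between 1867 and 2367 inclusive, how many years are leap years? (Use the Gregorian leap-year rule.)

Multiples of 4 in [1867,2367]: 125.
Of those, multiples of 100: 5 (not leap unless ÷400).
Multiples of 400: 1.
Leap years = 125 − 5 + 1 = 121.

121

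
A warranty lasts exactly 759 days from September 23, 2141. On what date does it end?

October 22, 2143

+365 (one year) → Sep 23, 2142 (394 left).
Sep has 30 days: +8 → Oct 1, 2142 (386 left).
Oct has 31 days: +31 → Nov 1, 2142 (355 left).
Nov has 30 days: +30 → Dec 1, 2142 (325 left).
Dec has 31 days: +31 → Jan 1, 2143 (294 left).
Jan has 31 days: +31 → Feb 1, 2143 (263 left).
Feb has 28 days: +28 → Mar 1, 2143 (235 left).
Mar has 31 days: +31 → Apr 1, 2143 (204 left).
Apr has 30 days: +30 → May 1, 2143 (174 left).
May has 31 days: +31 → Jun 1, 2143 (143 left).
Jun has 30 days: +30 → Jul 1, 2143 (113 left).
Jul has 31 days: +31 → Aug 1, 2143 (82 left).
Aug has 31 days: +31 → Sep 1, 2143 (51 left).
Sep has 30 days: +30 → Oct 1, 2143 (21 left).
+21 → Oct 22, 2143.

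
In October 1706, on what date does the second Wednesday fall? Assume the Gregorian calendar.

October 13, 1706

October 1, 1706 is a Friday.
The first Wednesday is therefore October 6 (5 days later).
The second Wednesday is 6 + 1×7 = October 13.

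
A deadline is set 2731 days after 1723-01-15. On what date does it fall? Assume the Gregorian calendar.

+365 (one year) → Jan 15, 1724 (2366 left).
+366 (one year; includes Feb 29, 1724) → Jan 15, 1725 (2000 left).
+365 (one year) → Jan 15, 1726 (1635 left).
+365 (one year) → Jan 15, 1727 (1270 left).
+365 (one year) → Jan 15, 1728 (905 left).
+366 (one year; includes Feb 29, 1728) → Jan 15, 1729 (539 left).
+365 (one year) → Jan 15, 1730 (174 left).
Jan has 31 days: +17 → Feb 1, 1730 (157 left).
Feb has 28 days: +28 → Mar 1, 1730 (129 left).
Mar has 31 days: +31 → Apr 1, 1730 (98 left).
Apr has 30 days: +30 → May 1, 1730 (68 left).
May has 31 days: +31 → Jun 1, 1730 (37 left).
Jun has 30 days: +30 → Jul 1, 1730 (7 left).
+7 → Jul 8, 1730.

July 8, 1730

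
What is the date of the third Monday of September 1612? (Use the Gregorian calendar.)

September 17, 1612

September 1, 1612 is a Saturday.
The first Monday is therefore September 3 (2 days later).
The third Monday is 3 + 2×7 = September 17.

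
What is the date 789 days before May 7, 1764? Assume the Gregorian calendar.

March 10, 1762

−366 (one year; includes Feb 29, 1764) → May 7, 1763 (423 left).
−365 (one year) → May 7, 1762 (58 left).
−7 → Apr 30, 1762 (end of Apr, 30 days; 51 left).
−30 → Mar 31, 1762 (end of Mar, 31 days; 21 left).
−21 → Mar 10, 1762.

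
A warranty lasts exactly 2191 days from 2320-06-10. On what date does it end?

June 10, 2326

+365 (one year) → Jun 10, 2321 (1826 left).
+365 (one year) → Jun 10, 2322 (1461 left).
+365 (one year) → Jun 10, 2323 (1096 left).
+366 (one year; includes Feb 29, 2324) → Jun 10, 2324 (730 left).
+365 (one year) → Jun 10, 2325 (365 left).
Jun has 30 days: +21 → Jul 1, 2325 (344 left).
Jul has 31 days: +31 → Aug 1, 2325 (313 left).
Aug has 31 days: +31 → Sep 1, 2325 (282 left).
Sep has 30 days: +30 → Oct 1, 2325 (252 left).
Oct has 31 days: +31 → Nov 1, 2325 (221 left).
Nov has 30 days: +30 → Dec 1, 2325 (191 left).
Dec has 31 days: +31 → Jan 1, 2326 (160 left).
Jan has 31 days: +31 → Feb 1, 2326 (129 left).
Feb has 28 days: +28 → Mar 1, 2326 (101 left).
Mar has 31 days: +31 → Apr 1, 2326 (70 left).
Apr has 30 days: +30 → May 1, 2326 (40 left).
May has 31 days: +31 → Jun 1, 2326 (9 left).
+9 → Jun 10, 2326.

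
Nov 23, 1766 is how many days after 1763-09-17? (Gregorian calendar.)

1163

Sep 17, 1763 → Sep 17, 1764: 366 days (Feb 29, 1764 is in that span).
Sep 17, 1764 → Sep 17, 1765: 365 days.
Sep 17, 1765 → Sep 17, 1766: 365 days.
Sep 17, 1766 → Oct 17, 1766: 30 days (September has 30).
Oct 17, 1766 → Nov 17, 1766: 31 days (October has 31).
Nov 17, 1766 → Nov 23, 1766: 6 days.
Total: 1163 days.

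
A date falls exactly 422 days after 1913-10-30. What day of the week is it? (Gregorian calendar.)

Oct 30, 1913 is a Thursday.
422 mod 7 = 2, so 422 days after a Thursday is Thursday + 2 = Saturday.

Saturday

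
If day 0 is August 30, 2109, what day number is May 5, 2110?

Aug 30, 2109 → Sep 30, 2109: 31 days (August has 31).
Sep 30, 2109 → Oct 30, 2109: 30 days (September has 30).
Oct 30, 2109 → Nov 30, 2109: 31 days (October has 31).
Nov 30, 2109 → Dec 30, 2109: 30 days (November has 30).
Dec 30, 2109 → Jan 30, 2110: 31 days (December has 31).
Jan 30, 2110 → Feb 28, 2110: 29 days (January has 31).
Feb 28, 2110 → Mar 28, 2110: 28 days (February has 28).
Mar 28, 2110 → Apr 28, 2110: 31 days (March has 31).
Apr 28, 2110 → May 5, 2110: 7 days.
Total: 248 days.

248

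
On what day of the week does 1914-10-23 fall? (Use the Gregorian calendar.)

January 1, 1914 is a Thursday.
Jan 1, 1914 → Feb 1, 1914: 31 days (January has 31).
Feb 1, 1914 → Mar 1, 1914: 28 days (February has 28).
Mar 1, 1914 → Apr 1, 1914: 31 days (March has 31).
Apr 1, 1914 → May 1, 1914: 30 days (April has 30).
May 1, 1914 → Jun 1, 1914: 31 days (May has 31).
Jun 1, 1914 → Jul 1, 1914: 30 days (June has 30).
Jul 1, 1914 → Aug 1, 1914: 31 days (July has 31).
Aug 1, 1914 → Sep 1, 1914: 31 days (August has 31).
Sep 1, 1914 → Oct 1, 1914: 30 days (September has 30).
Oct 1, 1914 → Oct 23, 1914: 22 days.
Total: 295 days.
295 mod 7 = 1, so Thursday + 1 = Friday.

Friday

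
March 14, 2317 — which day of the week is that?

Doomsday rule: the anchor day for the 2300s is Wednesday. For year 17: 17÷12 = 1 r 5, and 5÷4 = 1, so 1+5+1 = 7.
Wednesday + 7 ≡ Wednesday — that's 2317's doomsday.
In March the doomsday date is Mar 14.
Mar 14 is the doomsday itself: Wednesday.

Wednesday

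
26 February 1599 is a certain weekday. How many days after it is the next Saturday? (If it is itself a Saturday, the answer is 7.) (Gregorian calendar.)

1

Feb 26, 1599 is a Friday.
From Friday to the next Saturday is 1 day.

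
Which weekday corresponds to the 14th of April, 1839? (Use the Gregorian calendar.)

Sunday

Doomsday rule: the anchor day for the 1800s is Friday. For year 39: 39÷12 = 3 r 3, and 3÷4 = 0, so 3+3+0 = 6.
Friday + 6 ≡ Thursday — that's 1839's doomsday.
In April the doomsday date is Apr 4.
Apr 14 is 10 days after Apr 4; 10 mod 7 = 3, so Thursday + 3 = Sunday.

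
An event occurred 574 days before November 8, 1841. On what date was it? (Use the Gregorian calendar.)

April 13, 1840

−365 (one year) → Nov 8, 1840 (209 left).
−8 → Oct 31, 1840 (end of Oct, 31 days; 201 left).
−31 → Sep 30, 1840 (end of Sep, 30 days; 170 left).
−30 → Aug 31, 1840 (end of Aug, 31 days; 140 left).
−31 → Jul 31, 1840 (end of Jul, 31 days; 109 left).
−31 → Jun 30, 1840 (end of Jun, 30 days; 78 left).
−30 → May 31, 1840 (end of May, 31 days; 48 left).
−31 → Apr 30, 1840 (end of Apr, 30 days; 17 left).
−17 → Apr 13, 1840.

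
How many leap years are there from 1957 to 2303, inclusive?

83

Multiples of 4 in [1957,2303]: 86.
Of those, multiples of 100: 4 (not leap unless ÷400).
Multiples of 400: 1.
Leap years = 86 − 4 + 1 = 83.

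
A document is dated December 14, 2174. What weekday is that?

Wednesday

Doomsday rule: the anchor day for the 2100s is Sunday. For year 74: 74÷12 = 6 r 2, and 2÷4 = 0, so 6+2+0 = 8.
Sunday + 8 ≡ Monday — that's 2174's doomsday.
In December the doomsday date is Dec 12.
Dec 14 is 2 days after Dec 12; 2 mod 7 = 2, so Monday + 2 = Wednesday.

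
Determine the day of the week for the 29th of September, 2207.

Tuesday

Doomsday rule: the anchor day for the 2200s is Friday. For year 07: 7÷12 = 0 r 7, and 7÷4 = 1, so 0+7+1 = 8.
Friday + 8 ≡ Saturday — that's 2207's doomsday.
In September the doomsday date is Sep 5.
Sep 29 is 24 days after Sep 5; 24 mod 7 = 3, so Saturday + 3 = Tuesday.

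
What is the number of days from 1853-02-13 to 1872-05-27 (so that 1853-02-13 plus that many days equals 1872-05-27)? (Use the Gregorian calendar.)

7043

Feb 13, 1853 → Feb 13, 1854: 365 days.
Feb 13, 1854 → Feb 13, 1855: 365 days.
Feb 13, 1855 → Feb 13, 1856: 365 days.
Feb 13, 1856 → Feb 13, 1857: 366 days (Feb 29, 1856 is in that span).
Feb 13, 1857 → Feb 13, 1858: 365 days.
Feb 13, 1858 → Feb 13, 1859: 365 days.
Feb 13, 1859 → Feb 13, 1860: 365 days.
Feb 13, 1860 → Feb 13, 1861: 366 days (Feb 29, 1860 is in that span).
Feb 13, 1861 → Feb 13, 1862: 365 days.
Feb 13, 1862 → Feb 13, 1863: 365 days.
Feb 13, 1863 → Feb 13, 1864: 365 days.
Feb 13, 1864 → Feb 13, 1865: 366 days (Feb 29, 1864 is in that span).
Feb 13, 1865 → Feb 13, 1866: 365 days.
Feb 13, 1866 → Feb 13, 1867: 365 days.
Feb 13, 1867 → Feb 13, 1868: 365 days.
Feb 13, 1868 → Feb 13, 1869: 366 days (Feb 29, 1868 is in that span).
Feb 13, 1869 → Feb 13, 1870: 365 days.
Feb 13, 1870 → Feb 13, 1871: 365 days.
Feb 13, 1871 → Feb 13, 1872: 365 days.
Feb 13, 1872 → Mar 13, 1872: 29 days (February has 29).
Mar 13, 1872 → Apr 13, 1872: 31 days (March has 31).
Apr 13, 1872 → May 13, 1872: 30 days (April has 30).
May 13, 1872 → May 27, 1872: 14 days.
Total: 7043 days.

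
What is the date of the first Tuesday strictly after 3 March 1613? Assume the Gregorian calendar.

Mar 3, 1613 is a Sunday.
From Sunday to the next Tuesday is 2 days.
Mar 3, 1613 + 2 = Mar 5, 1613.

March 5, 1613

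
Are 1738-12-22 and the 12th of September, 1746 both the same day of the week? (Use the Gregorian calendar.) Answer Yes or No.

Yes

From Dec 22, 1738 to Sep 12, 1746 is 2821 days.
2821 mod 7 = 0, so they are the same weekday.
(Dec 22, 1738 is a Monday; Sep 12, 1746 is a Monday.)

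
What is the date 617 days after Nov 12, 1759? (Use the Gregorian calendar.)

+366 (one year; includes Feb 29, 1760) → Nov 12, 1760 (251 left).
Nov has 30 days: +19 → Dec 1, 1760 (232 left).
Dec has 31 days: +31 → Jan 1, 1761 (201 left).
Jan has 31 days: +31 → Feb 1, 1761 (170 left).
Feb has 28 days: +28 → Mar 1, 1761 (142 left).
Mar has 31 days: +31 → Apr 1, 1761 (111 left).
Apr has 30 days: +30 → May 1, 1761 (81 left).
May has 31 days: +31 → Jun 1, 1761 (50 left).
Jun has 30 days: +30 → Jul 1, 1761 (20 left).
+20 → Jul 21, 1761.

July 21, 1761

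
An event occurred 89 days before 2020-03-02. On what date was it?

−2 → Feb 29, 2020 (end of Feb, 29 days; 87 left).
−29 → Jan 31, 2020 (end of Jan, 31 days; 58 left).
−31 → Dec 31, 2019 (end of Dec, 31 days; 27 left).
−27 → Dec 4, 2019.

December 4, 2019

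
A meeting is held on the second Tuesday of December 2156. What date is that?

December 1, 2156 is a Wednesday.
The first Tuesday is therefore December 7 (6 days later).
The second Tuesday is 7 + 1×7 = December 14.

December 14, 2156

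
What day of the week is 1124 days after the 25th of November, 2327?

Tuesday

First find the weekday of Nov 25, 2327. Doomsday rule: the anchor day for the 2300s is Wednesday. For year 27: 27÷12 = 2 r 3, and 3÷4 = 0, so 2+3+0 = 5.
Wednesday + 5 ≡ Monday — that's 2327's doomsday.
In November the doomsday date is Nov 7.
Nov 25 is 18 days after Nov 7; 18 mod 7 = 4, so Monday + 4 = Friday.
1124 mod 7 = 4, so 1124 days after a Friday is Friday + 4 = Tuesday.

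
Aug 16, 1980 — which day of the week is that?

Saturday

Doomsday rule: the anchor day for the 1900s is Wednesday. For year 80: 80÷12 = 6 r 8, and 8÷4 = 2, so 6+8+2 = 16.
Wednesday + 16 ≡ Friday — that's 1980's doomsday.
In August the doomsday date is Aug 8.
Aug 16 is 8 days after Aug 8; 8 mod 7 = 1, so Friday + 1 = Saturday.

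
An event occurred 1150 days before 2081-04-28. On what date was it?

March 5, 2078

−365 (one year) → Apr 28, 2080 (785 left).
−366 (one year; includes Feb 29, 2080) → Apr 28, 2079 (419 left).
−365 (one year) → Apr 28, 2078 (54 left).
−28 → Mar 31, 2078 (end of Mar, 31 days; 26 left).
−26 → Mar 5, 2078.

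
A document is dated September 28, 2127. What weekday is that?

Sunday

Doomsday rule: the anchor day for the 2100s is Sunday. For year 27: 27÷12 = 2 r 3, and 3÷4 = 0, so 2+3+0 = 5.
Sunday + 5 ≡ Friday — that's 2127's doomsday.
In September the doomsday date is Sep 5.
Sep 28 is 23 days after Sep 5; 23 mod 7 = 2, so Friday + 2 = Sunday.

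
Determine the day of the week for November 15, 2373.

Thursday

Doomsday rule: the anchor day for the 2300s is Wednesday. For year 73: 73÷12 = 6 r 1, and 1÷4 = 0, so 6+1+0 = 7.
Wednesday + 7 ≡ Wednesday — that's 2373's doomsday.
In November the doomsday date is Nov 7.
Nov 15 is 8 days after Nov 7; 8 mod 7 = 1, so Wednesday + 1 = Thursday.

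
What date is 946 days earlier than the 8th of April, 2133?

−365 (one year) → Apr 8, 2132 (581 left).
−366 (one year; includes Feb 29, 2132) → Apr 8, 2131 (215 left).
−8 → Mar 31, 2131 (end of Mar, 31 days; 207 left).
−31 → Feb 28, 2131 (end of Feb, 28 days; 176 left).
−28 → Jan 31, 2131 (end of Jan, 31 days; 148 left).
−31 → Dec 31, 2130 (end of Dec, 31 days; 117 left).
−31 → Nov 30, 2130 (end of Nov, 30 days; 86 left).
−30 → Oct 31, 2130 (end of Oct, 31 days; 56 left).
−31 → Sep 30, 2130 (end of Sep, 30 days; 25 left).
−25 → Sep 5, 2130.

September 5, 2130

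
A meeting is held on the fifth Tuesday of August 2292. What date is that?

August 30, 2292

August 1, 2292 is a Monday.
The first Tuesday is therefore August 2 (1 days later).
The fifth Tuesday is 2 + 4×7 = August 30.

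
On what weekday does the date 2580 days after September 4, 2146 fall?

Thursday

First find the weekday of Sep 4, 2146. Doomsday rule: the anchor day for the 2100s is Sunday. For year 46: 46÷12 = 3 r 10, and 10÷4 = 2, so 3+10+2 = 15.
Sunday + 15 ≡ Monday — that's 2146's doomsday.
In September the doomsday date is Sep 5.
Sep 4 is 1 day before Sep 5; 1 mod 7 = 1, so Monday − 1 = Sunday.
2580 mod 7 = 4, so 2580 days after a Sunday is Sunday + 4 = Thursday.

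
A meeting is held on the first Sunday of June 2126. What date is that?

June 1, 2126 is a Saturday.
The first Sunday is therefore June 2 (1 days later).

June 2, 2126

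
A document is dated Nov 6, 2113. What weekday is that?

January 1, 2113 is a Sunday.
Jan 1, 2113 → Feb 1, 2113: 31 days (January has 31).
Feb 1, 2113 → Mar 1, 2113: 28 days (February has 28).
Mar 1, 2113 → Apr 1, 2113: 31 days (March has 31).
Apr 1, 2113 → May 1, 2113: 30 days (April has 30).
May 1, 2113 → Jun 1, 2113: 31 days (May has 31).
Jun 1, 2113 → Jul 1, 2113: 30 days (June has 30).
Jul 1, 2113 → Aug 1, 2113: 31 days (July has 31).
Aug 1, 2113 → Sep 1, 2113: 31 days (August has 31).
Sep 1, 2113 → Oct 1, 2113: 30 days (September has 30).
Oct 1, 2113 → Nov 1, 2113: 31 days (October has 31).
Nov 1, 2113 → Nov 6, 2113: 5 days.
Total: 309 days.
309 mod 7 = 1, so Sunday + 1 = Monday.

Monday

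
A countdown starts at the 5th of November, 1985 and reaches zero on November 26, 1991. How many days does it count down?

Nov 5, 1985 → Nov 5, 1986: 365 days.
Nov 5, 1986 → Nov 5, 1987: 365 days.
Nov 5, 1987 → Nov 5, 1988: 366 days (Feb 29, 1988 is in that span).
Nov 5, 1988 → Nov 5, 1989: 365 days.
Nov 5, 1989 → Nov 5, 1990: 365 days.
Nov 5, 1990 → Dec 5, 1990: 30 days (November has 30).
Dec 5, 1990 → Jan 5, 1991: 31 days (December has 31).
Jan 5, 1991 → Feb 5, 1991: 31 days (January has 31).
Feb 5, 1991 → Mar 5, 1991: 28 days (February has 28).
Mar 5, 1991 → Apr 5, 1991: 31 days (March has 31).
Apr 5, 1991 → May 5, 1991: 30 days (April has 30).
May 5, 1991 → Jun 5, 1991: 31 days (May has 31).
Jun 5, 1991 → Jul 5, 1991: 30 days (June has 30).
Jul 5, 1991 → Aug 5, 1991: 31 days (July has 31).
Aug 5, 1991 → Sep 5, 1991: 31 days (August has 31).
Sep 5, 1991 → Oct 5, 1991: 30 days (September has 30).
Oct 5, 1991 → Nov 5, 1991: 31 days (October has 31).
Nov 5, 1991 → Nov 26, 1991: 21 days.
Total: 2212 days.

2212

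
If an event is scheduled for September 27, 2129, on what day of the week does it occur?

Tuesday

Doomsday rule: the anchor day for the 2100s is Sunday. For year 29: 29÷12 = 2 r 5, and 5÷4 = 1, so 2+5+1 = 8.
Sunday + 8 ≡ Monday — that's 2129's doomsday.
In September the doomsday date is Sep 5.
Sep 27 is 22 days after Sep 5; 22 mod 7 = 1, so Monday + 1 = Tuesday.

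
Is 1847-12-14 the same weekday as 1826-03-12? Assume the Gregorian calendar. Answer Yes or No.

From Mar 12, 1826 to Dec 14, 1847 is 7947 days.
7947 mod 7 = 2, so they are different weekdays.
(Mar 12, 1826 is a Sunday; Dec 14, 1847 is a Tuesday.)

No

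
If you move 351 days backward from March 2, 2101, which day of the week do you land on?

Tuesday

First find the weekday of Mar 2, 2101. Doomsday rule: the anchor day for the 2100s is Sunday. For year 01: 1÷12 = 0 r 1, and 1÷4 = 0, so 0+1+0 = 1.
Sunday + 1 ≡ Monday — that's 2101's doomsday.
In March the doomsday date is Mar 14.
Mar 2 is 12 days before Mar 14; 12 mod 7 = 5, so Monday − 5 = Wednesday.
351 mod 7 = 1, so 351 days before a Wednesday is Wednesday − 1 = Tuesday.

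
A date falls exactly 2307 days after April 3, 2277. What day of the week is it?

Saturday

First find the weekday of Apr 3, 2277. Doomsday rule: the anchor day for the 2200s is Friday. For year 77: 77÷12 = 6 r 5, and 5÷4 = 1, so 6+5+1 = 12.
Friday + 12 ≡ Wednesday — that's 2277's doomsday.
In April the doomsday date is Apr 4.
Apr 3 is 1 day before Apr 4; 1 mod 7 = 1, so Wednesday − 1 = Tuesday.
2307 mod 7 = 4, so 2307 days after a Tuesday is Tuesday + 4 = Saturday.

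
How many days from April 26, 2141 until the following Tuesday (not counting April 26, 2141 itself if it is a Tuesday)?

Apr 26, 2141 is a Wednesday.
From Wednesday to the next Tuesday is 6 days.

6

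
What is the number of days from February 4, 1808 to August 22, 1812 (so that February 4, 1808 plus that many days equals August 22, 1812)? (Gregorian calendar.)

Feb 4, 1808 → Feb 4, 1809: 366 days (Feb 29, 1808 is in that span).
Feb 4, 1809 → Feb 4, 1810: 365 days.
Feb 4, 1810 → Feb 4, 1811: 365 days.
Feb 4, 1811 → Feb 4, 1812: 365 days.
Feb 4, 1812 → Mar 4, 1812: 29 days (February has 29).
Mar 4, 1812 → Apr 4, 1812: 31 days (March has 31).
Apr 4, 1812 → May 4, 1812: 30 days (April has 30).
May 4, 1812 → Jun 4, 1812: 31 days (May has 31).
Jun 4, 1812 → Jul 4, 1812: 30 days (June has 30).
Jul 4, 1812 → Aug 4, 1812: 31 days (July has 31).
Aug 4, 1812 → Aug 22, 1812: 18 days.
Total: 1661 days.

1661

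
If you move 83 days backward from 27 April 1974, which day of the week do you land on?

Apr 27, 1974 is a Saturday.
83 mod 7 = 6, so 83 days before a Saturday is Saturday − 6 = Sunday.

Sunday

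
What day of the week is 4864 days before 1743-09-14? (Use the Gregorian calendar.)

First find the weekday of Sep 14, 1743. Doomsday rule: the anchor day for the 1700s is Sunday. For year 43: 43÷12 = 3 r 7, and 7÷4 = 1, so 3+7+1 = 11.
Sunday + 11 ≡ Thursday — that's 1743's doomsday.
In September the doomsday date is Sep 5.
Sep 14 is 9 days after Sep 5; 9 mod 7 = 2, so Thursday + 2 = Saturday.
4864 mod 7 = 6, so 4864 days before a Saturday is Saturday − 6 = Sunday.

Sunday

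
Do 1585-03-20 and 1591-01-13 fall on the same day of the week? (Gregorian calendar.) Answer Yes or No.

From Mar 20, 1585 to Jan 13, 1591 is 2125 days.
2125 mod 7 = 4, so they are different weekdays.
(Mar 20, 1585 is a Wednesday; Jan 13, 1591 is a Sunday.)

No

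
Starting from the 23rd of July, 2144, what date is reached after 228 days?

Jul has 31 days: +9 → Aug 1, 2144 (219 left).
Aug has 31 days: +31 → Sep 1, 2144 (188 left).
Sep has 30 days: +30 → Oct 1, 2144 (158 left).
Oct has 31 days: +31 → Nov 1, 2144 (127 left).
Nov has 30 days: +30 → Dec 1, 2144 (97 left).
Dec has 31 days: +31 → Jan 1, 2145 (66 left).
Jan has 31 days: +31 → Feb 1, 2145 (35 left).
Feb has 28 days: +28 → Mar 1, 2145 (7 left).
+7 → Mar 8, 2145.

March 8, 2145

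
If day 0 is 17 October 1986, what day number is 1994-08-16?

2860

Oct 17, 1986 → Oct 17, 1987: 365 days.
Oct 17, 1987 → Oct 17, 1988: 366 days (Feb 29, 1988 is in that span).
Oct 17, 1988 → Oct 17, 1989: 365 days.
Oct 17, 1989 → Oct 17, 1990: 365 days.
Oct 17, 1990 → Oct 17, 1991: 365 days.
Oct 17, 1991 → Oct 17, 1992: 366 days (Feb 29, 1992 is in that span).
Oct 17, 1992 → Oct 17, 1993: 365 days.
Oct 17, 1993 → Nov 17, 1993: 31 days (October has 31).
Nov 17, 1993 → Dec 17, 1993: 30 days (November has 30).
Dec 17, 1993 → Jan 17, 1994: 31 days (December has 31).
Jan 17, 1994 → Feb 17, 1994: 31 days (January has 31).
Feb 17, 1994 → Mar 17, 1994: 28 days (February has 28).
Mar 17, 1994 → Apr 17, 1994: 31 days (March has 31).
Apr 17, 1994 → May 17, 1994: 30 days (April has 30).
May 17, 1994 → Jun 17, 1994: 31 days (May has 31).
Jun 17, 1994 → Jul 17, 1994: 30 days (June has 30).
Jul 17, 1994 → Aug 16, 1994: 30 days.
Total: 2860 days.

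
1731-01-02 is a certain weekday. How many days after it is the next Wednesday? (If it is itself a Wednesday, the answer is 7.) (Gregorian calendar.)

1

Jan 2, 1731 is a Tuesday.
From Tuesday to the next Wednesday is 1 day.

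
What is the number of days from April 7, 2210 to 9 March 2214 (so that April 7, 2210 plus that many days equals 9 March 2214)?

Apr 7, 2210 → Apr 7, 2211: 365 days.
Apr 7, 2211 → Apr 7, 2212: 366 days (Feb 29, 2212 is in that span).
Apr 7, 2212 → Apr 7, 2213: 365 days.
Apr 7, 2213 → May 7, 2213: 30 days (April has 30).
May 7, 2213 → Jun 7, 2213: 31 days (May has 31).
Jun 7, 2213 → Jul 7, 2213: 30 days (June has 30).
Jul 7, 2213 → Aug 7, 2213: 31 days (July has 31).
Aug 7, 2213 → Sep 7, 2213: 31 days (August has 31).
Sep 7, 2213 → Oct 7, 2213: 30 days (September has 30).
Oct 7, 2213 → Nov 7, 2213: 31 days (October has 31).
Nov 7, 2213 → Dec 7, 2213: 30 days (November has 30).
Dec 7, 2213 → Jan 7, 2214: 31 days (December has 31).
Jan 7, 2214 → Feb 7, 2214: 31 days (January has 31).
Feb 7, 2214 → Mar 7, 2214: 28 days (February has 28).
Mar 7, 2214 → Mar 9, 2214: 2 days.
Total: 1432 days.

1432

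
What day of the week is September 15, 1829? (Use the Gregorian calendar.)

Doomsday rule: the anchor day for the 1800s is Friday. For year 29: 29÷12 = 2 r 5, and 5÷4 = 1, so 2+5+1 = 8.
Friday + 8 ≡ Saturday — that's 1829's doomsday.
In September the doomsday date is Sep 5.
Sep 15 is 10 days after Sep 5; 10 mod 7 = 3, so Saturday + 3 = Tuesday.

Tuesday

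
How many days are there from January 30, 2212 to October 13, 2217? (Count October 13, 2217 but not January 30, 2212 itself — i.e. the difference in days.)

2083

Jan 30, 2212 → Jan 30, 2213: 366 days (Feb 29, 2212 is in that span).
Jan 30, 2213 → Jan 30, 2214: 365 days.
Jan 30, 2214 → Jan 30, 2215: 365 days.
Jan 30, 2215 → Jan 30, 2216: 365 days.
Jan 30, 2216 → Jan 30, 2217: 366 days (Feb 29, 2216 is in that span).
Jan 30, 2217 → Feb 28, 2217: 29 days (January has 31).
Feb 28, 2217 → Mar 28, 2217: 28 days (February has 28).
Mar 28, 2217 → Apr 28, 2217: 31 days (March has 31).
Apr 28, 2217 → May 28, 2217: 30 days (April has 30).
May 28, 2217 → Jun 28, 2217: 31 days (May has 31).
Jun 28, 2217 → Jul 28, 2217: 30 days (June has 30).
Jul 28, 2217 → Aug 28, 2217: 31 days (July has 31).
Aug 28, 2217 → Sep 28, 2217: 31 days (August has 31).
Sep 28, 2217 → Oct 13, 2217: 15 days.
Total: 2083 days.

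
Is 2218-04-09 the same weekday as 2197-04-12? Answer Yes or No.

From Apr 12, 2197 to Apr 9, 2218 is 7666 days.
7666 mod 7 = 1, so they are different weekdays.
(Apr 12, 2197 is a Wednesday; Apr 9, 2218 is a Thursday.)

No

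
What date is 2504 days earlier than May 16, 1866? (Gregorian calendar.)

−365 (one year) → May 16, 1865 (2139 left).
−365 (one year) → May 16, 1864 (1774 left).
−366 (one year; includes Feb 29, 1864) → May 16, 1863 (1408 left).
−365 (one year) → May 16, 1862 (1043 left).
−365 (one year) → May 16, 1861 (678 left).
−365 (one year) → May 16, 1860 (313 left).
−16 → Apr 30, 1860 (end of Apr, 30 days; 297 left).
−30 → Mar 31, 1860 (end of Mar, 31 days; 267 left).
−31 → Feb 29, 1860 (end of Feb, 29 days; 236 left).
−29 → Jan 31, 1860 (end of Jan, 31 days; 207 left).
−31 → Dec 31, 1859 (end of Dec, 31 days; 176 left).
−31 → Nov 30, 1859 (end of Nov, 30 days; 145 left).
−30 → Oct 31, 1859 (end of Oct, 31 days; 115 left).
−31 → Sep 30, 1859 (end of Sep, 30 days; 84 left).
−30 → Aug 31, 1859 (end of Aug, 31 days; 54 left).
−31 → Jul 31, 1859 (end of Jul, 31 days; 23 left).
−23 → Jul 8, 1859.

July 8, 1859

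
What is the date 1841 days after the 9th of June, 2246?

+365 (one year) → Jun 9, 2247 (1476 left).
+366 (one year; includes Feb 29, 2248) → Jun 9, 2248 (1110 left).
+365 (one year) → Jun 9, 2249 (745 left).
+365 (one year) → Jun 9, 2250 (380 left).
Jun has 30 days: +22 → Jul 1, 2250 (358 left).
Jul has 31 days: +31 → Aug 1, 2250 (327 left).
Aug has 31 days: +31 → Sep 1, 2250 (296 left).
Sep has 30 days: +30 → Oct 1, 2250 (266 left).
Oct has 31 days: +31 → Nov 1, 2250 (235 left).
Nov has 30 days: +30 → Dec 1, 2250 (205 left).
Dec has 31 days: +31 → Jan 1, 2251 (174 left).
Jan has 31 days: +31 → Feb 1, 2251 (143 left).
Feb has 28 days: +28 → Mar 1, 2251 (115 left).
Mar has 31 days: +31 → Apr 1, 2251 (84 left).
Apr has 30 days: +30 → May 1, 2251 (54 left).
May has 31 days: +31 → Jun 1, 2251 (23 left).
+23 → Jun 24, 2251.

June 24, 2251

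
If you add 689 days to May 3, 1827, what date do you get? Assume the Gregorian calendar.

+366 (one year; includes Feb 29, 1828) → May 3, 1828 (323 left).
May has 31 days: +29 → Jun 1, 1828 (294 left).
Jun has 30 days: +30 → Jul 1, 1828 (264 left).
Jul has 31 days: +31 → Aug 1, 1828 (233 left).
Aug has 31 days: +31 → Sep 1, 1828 (202 left).
Sep has 30 days: +30 → Oct 1, 1828 (172 left).
Oct has 31 days: +31 → Nov 1, 1828 (141 left).
Nov has 30 days: +30 → Dec 1, 1828 (111 left).
Dec has 31 days: +31 → Jan 1, 1829 (80 left).
Jan has 31 days: +31 → Feb 1, 1829 (49 left).
Feb has 28 days: +28 → Mar 1, 1829 (21 left).
+21 → Mar 22, 1829.

March 22, 1829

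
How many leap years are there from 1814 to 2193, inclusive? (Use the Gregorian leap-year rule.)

93

Multiples of 4 in [1814,2193]: 95.
Of those, multiples of 100: 3 (not leap unless ÷400).
Multiples of 400: 1.
Leap years = 95 − 3 + 1 = 93.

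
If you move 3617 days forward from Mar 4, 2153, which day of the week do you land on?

First find the weekday of Mar 4, 2153. Doomsday rule: the anchor day for the 2100s is Sunday. For year 53: 53÷12 = 4 r 5, and 5÷4 = 1, so 4+5+1 = 10.
Sunday + 10 ≡ Wednesday — that's 2153's doomsday.
In March the doomsday date is Mar 14.
Mar 4 is 10 days before Mar 14; 10 mod 7 = 3, so Wednesday − 3 = Sunday.
3617 mod 7 = 5, so 3617 days after a Sunday is Sunday + 5 = Friday.

Friday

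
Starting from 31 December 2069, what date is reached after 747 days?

+365 (one year) → Dec 31, 2070 (382 left).
Dec has 31 days: +1 → Jan 1, 2071 (381 left).
Jan has 31 days: +31 → Feb 1, 2071 (350 left).
Feb has 28 days: +28 → Mar 1, 2071 (322 left).
Mar has 31 days: +31 → Apr 1, 2071 (291 left).
Apr has 30 days: +30 → May 1, 2071 (261 left).
May has 31 days: +31 → Jun 1, 2071 (230 left).
Jun has 30 days: +30 → Jul 1, 2071 (200 left).
Jul has 31 days: +31 → Aug 1, 2071 (169 left).
Aug has 31 days: +31 → Sep 1, 2071 (138 left).
Sep has 30 days: +30 → Oct 1, 2071 (108 left).
Oct has 31 days: +31 → Nov 1, 2071 (77 left).
Nov has 30 days: +30 → Dec 1, 2071 (47 left).
Dec has 31 days: +31 → Jan 1, 2072 (16 left).
+16 → Jan 17, 2072.

January 17, 2072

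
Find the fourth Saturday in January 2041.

January 26, 2041

January 1, 2041 is a Tuesday.
The first Saturday is therefore January 5 (4 days later).
The fourth Saturday is 5 + 3×7 = January 26.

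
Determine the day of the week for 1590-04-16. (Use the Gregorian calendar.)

Monday

Doomsday rule: the anchor day for the 1500s is Wednesday. For year 90: 90÷12 = 7 r 6, and 6÷4 = 1, so 7+6+1 = 14.
Wednesday + 14 ≡ Wednesday — that's 1590's doomsday.
In April the doomsday date is Apr 4.
Apr 16 is 12 days after Apr 4; 12 mod 7 = 5, so Wednesday + 5 = Monday.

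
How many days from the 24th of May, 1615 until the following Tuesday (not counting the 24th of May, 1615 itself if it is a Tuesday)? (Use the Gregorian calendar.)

May 24, 1615 is a Sunday.
From Sunday to the next Tuesday is 2 days.

2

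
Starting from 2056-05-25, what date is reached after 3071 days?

+365 (one year) → May 25, 2057 (2706 left).
+365 (one year) → May 25, 2058 (2341 left).
+365 (one year) → May 25, 2059 (1976 left).
+366 (one year; includes Feb 29, 2060) → May 25, 2060 (1610 left).
+365 (one year) → May 25, 2061 (1245 left).
+365 (one year) → May 25, 2062 (880 left).
+365 (one year) → May 25, 2063 (515 left).
+366 (one year; includes Feb 29, 2064) → May 25, 2064 (149 left).
May has 31 days: +7 → Jun 1, 2064 (142 left).
Jun has 30 days: +30 → Jul 1, 2064 (112 left).
Jul has 31 days: +31 → Aug 1, 2064 (81 left).
Aug has 31 days: +31 → Sep 1, 2064 (50 left).
Sep has 30 days: +30 → Oct 1, 2064 (20 left).
+20 → Oct 21, 2064.

October 21, 2064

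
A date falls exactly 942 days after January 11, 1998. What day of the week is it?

First find the weekday of Jan 11, 1998. Doomsday rule: the anchor day for the 1900s is Wednesday. For year 98: 98÷12 = 8 r 2, and 2÷4 = 0, so 8+2+0 = 10.
Wednesday + 10 ≡ Saturday — that's 1998's doomsday.
In January the doomsday date is Jan 3 (1998 is not a leap year).
Jan 11 is 8 days after Jan 3; 8 mod 7 = 1, so Saturday + 1 = Sunday.
942 mod 7 = 4, so 942 days after a Sunday is Sunday + 4 = Thursday.

Thursday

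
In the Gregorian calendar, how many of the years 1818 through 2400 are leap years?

Multiples of 4 in [1818,2400]: 146.
Of those, multiples of 100: 6 (not leap unless ÷400).
Multiples of 400: 2.
Leap years = 146 − 6 + 2 = 142.

142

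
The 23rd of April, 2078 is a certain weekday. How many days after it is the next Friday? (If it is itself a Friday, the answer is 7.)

6

Apr 23, 2078 is a Saturday.
From Saturday to the next Friday is 6 days.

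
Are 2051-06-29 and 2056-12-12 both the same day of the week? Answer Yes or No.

From Jun 29, 2051 to Dec 12, 2056 is 1993 days.
1993 mod 7 = 5, so they are different weekdays.
(Jun 29, 2051 is a Thursday; Dec 12, 2056 is a Tuesday.)

No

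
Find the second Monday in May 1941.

May 1, 1941 is a Thursday.
The first Monday is therefore May 5 (4 days later).
The second Monday is 5 + 1×7 = May 12.

May 12, 1941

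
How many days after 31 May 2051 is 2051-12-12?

May 31, 2051 → Jun 30, 2051: 30 days (May has 31).
Jun 30, 2051 → Jul 30, 2051: 30 days (June has 30).
Jul 30, 2051 → Aug 30, 2051: 31 days (July has 31).
Aug 30, 2051 → Sep 30, 2051: 31 days (August has 31).
Sep 30, 2051 → Oct 30, 2051: 30 days (September has 30).
Oct 30, 2051 → Nov 30, 2051: 31 days (October has 31).
Nov 30, 2051 → Dec 12, 2051: 12 days.
Total: 195 days.

195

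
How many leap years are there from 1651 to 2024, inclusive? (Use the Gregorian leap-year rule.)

91

Multiples of 4 in [1651,2024]: 94.
Of those, multiples of 100: 4 (not leap unless ÷400).
Multiples of 400: 1.
Leap years = 94 − 4 + 1 = 91.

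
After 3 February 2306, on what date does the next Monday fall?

Feb 3, 2306 is a Saturday.
From Saturday to the next Monday is 2 days.
Feb 3, 2306 + 2 = Feb 5, 2306.

February 5, 2306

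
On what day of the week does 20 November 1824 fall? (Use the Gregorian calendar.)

Saturday

Doomsday rule: the anchor day for the 1800s is Friday. For year 24: 24÷12 = 2 r 0, and 0÷4 = 0, so 2+0+0 = 2.
Friday + 2 ≡ Sunday — that's 1824's doomsday.
In November the doomsday date is Nov 7.
Nov 20 is 13 days after Nov 7; 13 mod 7 = 6, so Sunday + 6 = Saturday.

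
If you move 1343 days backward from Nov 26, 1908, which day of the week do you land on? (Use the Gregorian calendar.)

Friday

Nov 26, 1908 is a Thursday.
1343 mod 7 = 6, so 1343 days before a Thursday is Thursday − 6 = Friday.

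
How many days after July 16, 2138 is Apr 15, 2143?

1734

Jul 16, 2138 → Jul 16, 2139: 365 days.
Jul 16, 2139 → Jul 16, 2140: 366 days (Feb 29, 2140 is in that span).
Jul 16, 2140 → Jul 16, 2141: 365 days.
Jul 16, 2141 → Jul 16, 2142: 365 days.
Jul 16, 2142 → Aug 16, 2142: 31 days (July has 31).
Aug 16, 2142 → Sep 16, 2142: 31 days (August has 31).
Sep 16, 2142 → Oct 16, 2142: 30 days (September has 30).
Oct 16, 2142 → Nov 16, 2142: 31 days (October has 31).
Nov 16, 2142 → Dec 16, 2142: 30 days (November has 30).
Dec 16, 2142 → Jan 16, 2143: 31 days (December has 31).
Jan 16, 2143 → Feb 16, 2143: 31 days (January has 31).
Feb 16, 2143 → Mar 16, 2143: 28 days (February has 28).
Mar 16, 2143 → Apr 15, 2143: 30 days.
Total: 1734 days.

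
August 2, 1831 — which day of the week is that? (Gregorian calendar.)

Tuesday

January 1, 1831 is a Saturday.
Jan 1, 1831 → Feb 1, 1831: 31 days (January has 31).
Feb 1, 1831 → Mar 1, 1831: 28 days (February has 28).
Mar 1, 1831 → Apr 1, 1831: 31 days (March has 31).
Apr 1, 1831 → May 1, 1831: 30 days (April has 30).
May 1, 1831 → Jun 1, 1831: 31 days (May has 31).
Jun 1, 1831 → Jul 1, 1831: 30 days (June has 30).
Jul 1, 1831 → Aug 1, 1831: 31 days (July has 31).
Aug 1, 1831 → Aug 2, 1831: 1 days.
Total: 213 days.
213 mod 7 = 3, so Saturday + 3 = Tuesday.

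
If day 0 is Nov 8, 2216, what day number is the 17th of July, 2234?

6460

Nov 8, 2216 → Nov 8, 2217: 365 days.
Nov 8, 2217 → Nov 8, 2218: 365 days.
Nov 8, 2218 → Nov 8, 2219: 365 days.
Nov 8, 2219 → Nov 8, 2220: 366 days (Feb 29, 2220 is in that span).
Nov 8, 2220 → Nov 8, 2221: 365 days.
Nov 8, 2221 → Nov 8, 2222: 365 days.
Nov 8, 2222 → Nov 8, 2223: 365 days.
Nov 8, 2223 → Nov 8, 2224: 366 days (Feb 29, 2224 is in that span).
Nov 8, 2224 → Nov 8, 2225: 365 days.
Nov 8, 2225 → Nov 8, 2226: 365 days.
Nov 8, 2226 → Nov 8, 2227: 365 days.
Nov 8, 2227 → Nov 8, 2228: 366 days (Feb 29, 2228 is in that span).
Nov 8, 2228 → Nov 8, 2229: 365 days.
Nov 8, 2229 → Nov 8, 2230: 365 days.
Nov 8, 2230 → Nov 8, 2231: 365 days.
Nov 8, 2231 → Nov 8, 2232: 366 days (Feb 29, 2232 is in that span).
Nov 8, 2232 → Nov 8, 2233: 365 days.
Nov 8, 2233 → Dec 8, 2233: 30 days (November has 30).
Dec 8, 2233 → Jan 8, 2234: 31 days (December has 31).
Jan 8, 2234 → Feb 8, 2234: 31 days (January has 31).
Feb 8, 2234 → Mar 8, 2234: 28 days (February has 28).
Mar 8, 2234 → Apr 8, 2234: 31 days (March has 31).
Apr 8, 2234 → May 8, 2234: 30 days (April has 30).
May 8, 2234 → Jun 8, 2234: 31 days (May has 31).
Jun 8, 2234 → Jul 8, 2234: 30 days (June has 30).
Jul 8, 2234 → Jul 17, 2234: 9 days.
Total: 6460 days.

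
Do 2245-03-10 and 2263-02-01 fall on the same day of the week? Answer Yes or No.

From Mar 10, 2245 to Feb 1, 2263 is 6537 days.
6537 mod 7 = 6, so they are different weekdays.
(Mar 10, 2245 is a Monday; Feb 1, 2263 is a Sunday.)

No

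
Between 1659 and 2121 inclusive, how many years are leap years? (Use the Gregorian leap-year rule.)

Multiples of 4 in [1659,2121]: 116.
Of those, multiples of 100: 5 (not leap unless ÷400).
Multiples of 400: 1.
Leap years = 116 − 5 + 1 = 112.

112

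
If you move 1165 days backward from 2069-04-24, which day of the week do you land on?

Sunday

Apr 24, 2069 is a Wednesday.
1165 mod 7 = 3, so 1165 days before a Wednesday is Wednesday − 3 = Sunday.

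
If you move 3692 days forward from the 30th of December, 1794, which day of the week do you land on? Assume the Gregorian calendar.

First find the weekday of Dec 30, 1794. Doomsday rule: the anchor day for the 1700s is Sunday. For year 94: 94÷12 = 7 r 10, and 10÷4 = 2, so 7+10+2 = 19.
Sunday + 19 ≡ Friday — that's 1794's doomsday.
In December the doomsday date is Dec 12.
Dec 30 is 18 days after Dec 12; 18 mod 7 = 4, so Friday + 4 = Tuesday.
3692 mod 7 = 3, so 3692 days after a Tuesday is Tuesday + 3 = Friday.

Friday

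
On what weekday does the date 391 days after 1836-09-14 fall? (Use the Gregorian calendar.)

First find the weekday of Sep 14, 1836. Doomsday rule: the anchor day for the 1800s is Friday. For year 36: 36÷12 = 3 r 0, and 0÷4 = 0, so 3+0+0 = 3.
Friday + 3 ≡ Monday — that's 1836's doomsday.
In September the doomsday date is Sep 5.
Sep 14 is 9 days after Sep 5; 9 mod 7 = 2, so Monday + 2 = Wednesday.
391 mod 7 = 6, so 391 days after a Wednesday is Wednesday + 6 = Tuesday.

Tuesday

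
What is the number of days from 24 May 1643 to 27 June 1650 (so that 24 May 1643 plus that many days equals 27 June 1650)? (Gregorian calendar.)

2591

May 24, 1643 → May 24, 1644: 366 days (Feb 29, 1644 is in that span).
May 24, 1644 → May 24, 1645: 365 days.
May 24, 1645 → May 24, 1646: 365 days.
May 24, 1646 → May 24, 1647: 365 days.
May 24, 1647 → May 24, 1648: 366 days (Feb 29, 1648 is in that span).
May 24, 1648 → May 24, 1649: 365 days.
May 24, 1649 → Jun 24, 1649: 31 days (May has 31).
Jun 24, 1649 → Jul 24, 1649: 30 days (June has 30).
Jul 24, 1649 → Aug 24, 1649: 31 days (July has 31).
Aug 24, 1649 → Sep 24, 1649: 31 days (August has 31).
Sep 24, 1649 → Oct 24, 1649: 30 days (September has 30).
Oct 24, 1649 → Nov 24, 1649: 31 days (October has 31).
Nov 24, 1649 → Dec 24, 1649: 30 days (November has 30).
Dec 24, 1649 → Jan 24, 1650: 31 days (December has 31).
Jan 24, 1650 → Feb 24, 1650: 31 days (January has 31).
Feb 24, 1650 → Mar 24, 1650: 28 days (February has 28).
Mar 24, 1650 → Apr 24, 1650: 31 days (March has 31).
Apr 24, 1650 → May 24, 1650: 30 days (April has 30).
May 24, 1650 → Jun 24, 1650: 31 days (May has 31).
Jun 24, 1650 → Jun 27, 1650: 3 days.
Total: 2591 days.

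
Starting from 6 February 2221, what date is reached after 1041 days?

December 14, 2223

+365 (one year) → Feb 6, 2222 (676 left).
+365 (one year) → Feb 6, 2223 (311 left).
Feb has 28 days: +23 → Mar 1, 2223 (288 left).
Mar has 31 days: +31 → Apr 1, 2223 (257 left).
Apr has 30 days: +30 → May 1, 2223 (227 left).
May has 31 days: +31 → Jun 1, 2223 (196 left).
Jun has 30 days: +30 → Jul 1, 2223 (166 left).
Jul has 31 days: +31 → Aug 1, 2223 (135 left).
Aug has 31 days: +31 → Sep 1, 2223 (104 left).
Sep has 30 days: +30 → Oct 1, 2223 (74 left).
Oct has 31 days: +31 → Nov 1, 2223 (43 left).
Nov has 30 days: +30 → Dec 1, 2223 (13 left).
+13 → Dec 14, 2223.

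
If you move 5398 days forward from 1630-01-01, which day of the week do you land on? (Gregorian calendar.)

First find the weekday of Jan 1, 1630. Doomsday rule: the anchor day for the 1600s is Tuesday. For year 30: 30÷12 = 2 r 6, and 6÷4 = 1, so 2+6+1 = 9.
Tuesday + 9 ≡ Thursday — that's 1630's doomsday.
In January the doomsday date is Jan 3 (1630 is not a leap year).
Jan 1 is 2 days before Jan 3; 2 mod 7 = 2, so Thursday − 2 = Tuesday.
5398 mod 7 = 1, so 5398 days after a Tuesday is Tuesday + 1 = Wednesday.

Wednesday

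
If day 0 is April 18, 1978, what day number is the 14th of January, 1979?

271

Apr 18, 1978 → May 18, 1978: 30 days (April has 30).
May 18, 1978 → Jun 18, 1978: 31 days (May has 31).
Jun 18, 1978 → Jul 18, 1978: 30 days (June has 30).
Jul 18, 1978 → Aug 18, 1978: 31 days (July has 31).
Aug 18, 1978 → Sep 18, 1978: 31 days (August has 31).
Sep 18, 1978 → Oct 18, 1978: 30 days (September has 30).
Oct 18, 1978 → Nov 18, 1978: 31 days (October has 31).
Nov 18, 1978 → Dec 18, 1978: 30 days (November has 30).
Dec 18, 1978 → Jan 14, 1979: 27 days.
Total: 271 days.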